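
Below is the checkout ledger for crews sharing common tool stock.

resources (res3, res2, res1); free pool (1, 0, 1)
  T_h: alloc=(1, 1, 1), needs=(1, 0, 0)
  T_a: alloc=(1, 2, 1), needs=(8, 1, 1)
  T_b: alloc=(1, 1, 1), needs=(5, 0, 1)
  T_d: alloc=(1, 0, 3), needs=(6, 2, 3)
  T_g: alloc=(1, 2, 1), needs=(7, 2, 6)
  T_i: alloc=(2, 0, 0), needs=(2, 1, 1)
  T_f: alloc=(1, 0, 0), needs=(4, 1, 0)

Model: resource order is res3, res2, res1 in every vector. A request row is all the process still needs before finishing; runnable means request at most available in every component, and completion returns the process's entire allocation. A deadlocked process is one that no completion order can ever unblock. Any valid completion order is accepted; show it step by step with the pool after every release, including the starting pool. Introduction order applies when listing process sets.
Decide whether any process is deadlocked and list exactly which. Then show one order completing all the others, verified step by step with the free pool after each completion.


No process is deadlocked.
Key observation: no deadlock: T_h fits now, and the freed resources carry the rest through.
The rest can finish in the order T_h, T_i, T_f, T_b, T_d, T_g, T_a. Walking it through:
  pool = (1, 0, 1)
  T_h needs (1, 0, 0) <= (1, 0, 1) -> finishes; pool += (1, 1, 1) = (2, 1, 2)
  T_i needs (2, 1, 1) <= (2, 1, 2) -> finishes; pool += (2, 0, 0) = (4, 1, 2)
  T_f needs (4, 1, 0) <= (4, 1, 2) -> finishes; pool += (1, 0, 0) = (5, 1, 2)
  T_b needs (5, 0, 1) <= (5, 1, 2) -> finishes; pool += (1, 1, 1) = (6, 2, 3)
  T_d needs (6, 2, 3) <= (6, 2, 3) -> finishes; pool += (1, 0, 3) = (7, 2, 6)
  T_g needs (7, 2, 6) <= (7, 2, 6) -> finishes; pool += (1, 2, 1) = (8, 4, 7)
  T_a needs (8, 1, 1) <= (8, 4, 7) -> finishes; pool += (1, 2, 1) = (9, 6, 8)


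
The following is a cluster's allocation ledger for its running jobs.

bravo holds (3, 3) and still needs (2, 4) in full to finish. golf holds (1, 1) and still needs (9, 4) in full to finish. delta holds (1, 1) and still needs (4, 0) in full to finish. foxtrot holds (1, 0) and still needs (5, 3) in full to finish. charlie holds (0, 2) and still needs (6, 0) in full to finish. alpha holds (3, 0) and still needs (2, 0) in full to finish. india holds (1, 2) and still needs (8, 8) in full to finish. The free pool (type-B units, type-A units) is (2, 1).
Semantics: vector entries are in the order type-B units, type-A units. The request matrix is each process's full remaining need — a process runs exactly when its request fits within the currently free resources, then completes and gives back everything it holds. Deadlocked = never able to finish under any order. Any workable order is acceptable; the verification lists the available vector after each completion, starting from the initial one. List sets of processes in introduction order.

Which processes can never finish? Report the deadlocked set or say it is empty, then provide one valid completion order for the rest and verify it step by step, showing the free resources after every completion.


No process is deadlocked.
Key observation: the pool covers alpha at once, and every later process fits after earlier releases.
One completion order for the rest: alpha, delta, charlie, bravo, golf, india, foxtrot. Walking it through:
  pool = (2, 1)
  run alpha (needs (2, 0), free (2, 1)); after release of (3, 0) the pool is (5, 1)
  run delta (needs (4, 0), free (5, 1)); after release of (1, 1) the pool is (6, 2)
  run charlie (needs (6, 0), free (6, 2)); after release of (0, 2) the pool is (6, 4)
  run bravo (needs (2, 4), free (6, 4)); after release of (3, 3) the pool is (9, 7)
  run golf (needs (9, 4), free (9, 7)); after release of (1, 1) the pool is (10, 8)
  run india (needs (8, 8), free (10, 8)); after release of (1, 2) the pool is (11, 10)
  run foxtrot (needs (5, 3), free (11, 10)); after release of (1, 0) the pool is (12, 10)


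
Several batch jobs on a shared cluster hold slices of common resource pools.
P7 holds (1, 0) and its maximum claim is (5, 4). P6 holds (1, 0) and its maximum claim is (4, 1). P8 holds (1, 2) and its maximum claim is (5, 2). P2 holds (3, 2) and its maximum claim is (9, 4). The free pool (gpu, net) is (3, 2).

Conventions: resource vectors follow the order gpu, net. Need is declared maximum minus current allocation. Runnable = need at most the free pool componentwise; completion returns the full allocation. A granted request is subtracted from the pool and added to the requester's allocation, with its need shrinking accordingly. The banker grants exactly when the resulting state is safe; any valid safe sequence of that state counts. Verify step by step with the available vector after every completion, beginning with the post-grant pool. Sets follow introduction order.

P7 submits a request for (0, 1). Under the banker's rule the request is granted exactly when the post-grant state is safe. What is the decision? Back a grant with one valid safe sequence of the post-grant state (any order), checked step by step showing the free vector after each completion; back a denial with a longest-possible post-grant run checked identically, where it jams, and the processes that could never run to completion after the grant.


GRANT. The post-grant state is safe; one safe sequence: P6, P8, P7, P2.
Key observation: the grant leaves (3, 1) free — enough for P6, whose release restarts the cascade.
Verifying the post-grant state step by step:
  pool = (3, 1)
  P6 needs (3, 1) <= (3, 1) -> finishes; pool += (1, 0) = (4, 1)
  P8 needs (4, 0) <= (4, 1) -> finishes; pool += (1, 2) = (5, 3)
  P7 needs (4, 3) <= (5, 3) -> finishes; pool += (1, 1) = (6, 4)
  P2 needs (6, 2) <= (6, 4) -> finishes; pool += (3, 2) = (9, 6)


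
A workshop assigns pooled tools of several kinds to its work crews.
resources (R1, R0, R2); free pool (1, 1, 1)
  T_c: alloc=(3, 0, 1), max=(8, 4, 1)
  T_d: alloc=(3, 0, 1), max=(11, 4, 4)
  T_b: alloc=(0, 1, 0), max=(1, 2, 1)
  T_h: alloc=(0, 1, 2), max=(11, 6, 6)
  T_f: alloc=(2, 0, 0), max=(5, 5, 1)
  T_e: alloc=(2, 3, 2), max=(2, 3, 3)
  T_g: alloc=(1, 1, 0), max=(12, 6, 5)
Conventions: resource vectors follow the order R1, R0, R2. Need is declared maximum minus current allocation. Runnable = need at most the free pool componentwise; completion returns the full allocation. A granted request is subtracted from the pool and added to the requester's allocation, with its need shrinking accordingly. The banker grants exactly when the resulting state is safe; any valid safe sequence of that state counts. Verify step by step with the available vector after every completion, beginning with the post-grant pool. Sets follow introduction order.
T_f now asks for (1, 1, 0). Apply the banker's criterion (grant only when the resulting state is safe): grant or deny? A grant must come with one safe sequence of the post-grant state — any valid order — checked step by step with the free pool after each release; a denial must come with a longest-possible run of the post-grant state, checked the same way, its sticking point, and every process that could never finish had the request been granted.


GRANT. The post-grant state is safe; one safe sequence: T_e, T_b, T_f, T_c, T_d, T_g, T_h.
Key observation: with (0, 0, 1) left after the transfer, T_e can run at once — the state stays safe.
Check on the post-grant state, step by step:
  pool = (0, 0, 1)
  run T_e (needs (0, 0, 1), free (0, 0, 1)); after release of (2, 3, 2) the pool is (2, 3, 3)
  run T_b (needs (1, 1, 1), free (2, 3, 3)); after release of (0, 1, 0) the pool is (2, 4, 3)
  run T_f (needs (2, 4, 1), free (2, 4, 3)); after release of (3, 1, 0) the pool is (5, 5, 3)
  run T_c (needs (5, 4, 0), free (5, 5, 3)); after release of (3, 0, 1) the pool is (8, 5, 4)
  run T_d (needs (8, 4, 3), free (8, 5, 4)); after release of (3, 0, 1) the pool is (11, 5, 5)
  run T_g (needs (11, 5, 5), free (11, 5, 5)); after release of (1, 1, 0) the pool is (12, 6, 5)
  run T_h (needs (11, 5, 4), free (12, 6, 5)); after release of (0, 1, 2) the pool is (12, 7, 7)


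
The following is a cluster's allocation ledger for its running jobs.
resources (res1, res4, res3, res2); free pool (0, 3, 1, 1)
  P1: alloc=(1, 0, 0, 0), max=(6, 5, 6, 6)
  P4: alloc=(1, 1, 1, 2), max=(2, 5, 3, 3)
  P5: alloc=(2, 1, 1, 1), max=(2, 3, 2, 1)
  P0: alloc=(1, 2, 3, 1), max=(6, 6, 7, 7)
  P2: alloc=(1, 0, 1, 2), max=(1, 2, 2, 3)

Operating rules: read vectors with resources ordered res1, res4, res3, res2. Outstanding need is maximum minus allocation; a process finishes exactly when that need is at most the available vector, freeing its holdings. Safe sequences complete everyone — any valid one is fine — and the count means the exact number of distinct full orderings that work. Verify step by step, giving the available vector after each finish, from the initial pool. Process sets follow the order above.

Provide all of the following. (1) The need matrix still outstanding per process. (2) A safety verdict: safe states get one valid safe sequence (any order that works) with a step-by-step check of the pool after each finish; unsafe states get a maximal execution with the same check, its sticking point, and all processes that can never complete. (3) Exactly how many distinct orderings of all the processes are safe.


(1) Remaining need (order res1, res4, res3, res2):
  P1: (5, 5, 6, 6)
  P4: (1, 4, 2, 1)
  P5: (0, 2, 1, 0)
  P0: (5, 4, 4, 6)
  P2: (0, 2, 1, 1)
(2) The state is UNSAFE.
Key observation: even finishing P5, P4, P2 leaves just (4, 5, 4, 6) free — too little res1 for any of the remaining processes.
A maximal execution: P5, P4, P2 — then nothing else fits. Walking it through:
  pool = (0, 3, 1, 1)
  run P5 (needs (0, 2, 1, 0), free (0, 3, 1, 1)); after release of (2, 1, 1, 1) the pool is (2, 4, 2, 2)
  run P4 (needs (1, 4, 2, 1), free (2, 4, 2, 2)); after release of (1, 1, 1, 2) the pool is (3, 5, 3, 4)
  run P2 (needs (0, 2, 1, 1), free (3, 5, 3, 4)); after release of (1, 0, 1, 2) the pool is (4, 5, 4, 6)
  blocked: P1 wants (5, 5, 6, 6), pool (4, 5, 4, 6) — not enough res1 and res3
  blocked: P0 wants (5, 4, 4, 6), pool (4, 5, 4, 6) — not enough res1
Never able to finish: P1 and P0.
(3) The exact count: 0 of the possible complete orderings are safe sequences.


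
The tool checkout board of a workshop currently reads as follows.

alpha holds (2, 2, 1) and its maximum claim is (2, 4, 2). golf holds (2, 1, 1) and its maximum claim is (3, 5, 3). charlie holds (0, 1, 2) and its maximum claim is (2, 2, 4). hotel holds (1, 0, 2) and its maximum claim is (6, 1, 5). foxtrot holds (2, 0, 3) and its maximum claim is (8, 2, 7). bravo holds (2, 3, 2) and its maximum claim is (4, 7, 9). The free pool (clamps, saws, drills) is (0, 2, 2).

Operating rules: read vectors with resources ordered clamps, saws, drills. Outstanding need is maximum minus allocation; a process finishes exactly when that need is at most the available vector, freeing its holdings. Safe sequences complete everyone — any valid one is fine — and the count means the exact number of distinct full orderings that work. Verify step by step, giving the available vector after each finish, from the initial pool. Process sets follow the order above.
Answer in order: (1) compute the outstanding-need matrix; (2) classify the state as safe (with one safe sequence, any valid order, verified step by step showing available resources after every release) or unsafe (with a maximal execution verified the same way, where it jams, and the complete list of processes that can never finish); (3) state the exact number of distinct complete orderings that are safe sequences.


(1) Need matrix, components ordered clamps, saws, drills:
  alpha: (0, 2, 1)
  golf: (1, 4, 2)
  charlie: (2, 1, 2)
  hotel: (5, 1, 3)
  foxtrot: (6, 2, 4)
  bravo: (2, 4, 7)
(2) UNSAFE — no complete ordering exists.
Key observation: after alpha, charlie, golf the pool peaks at (4, 6, 6), and each blocked process is short somewhere: hotel on clamps; foxtrot on clamps; bravo on drills.
The run alpha, charlie, golf cannot be extended any further. Step-by-step check:
  pool = (0, 2, 2)
  alpha needs (0, 2, 1) <= (0, 2, 2) -> finishes; pool += (2, 2, 1) = (2, 4, 3)
  charlie needs (2, 1, 2) <= (2, 4, 3) -> finishes; pool += (0, 1, 2) = (2, 5, 5)
  golf needs (1, 4, 2) <= (2, 5, 5) -> finishes; pool += (2, 1, 1) = (4, 6, 6)
  blocked: hotel wants (5, 1, 3), pool (4, 6, 6) — not enough clamps
  blocked: foxtrot wants (6, 2, 4), pool (4, 6, 6) — not enough clamps
  blocked: bravo wants (2, 4, 7), pool (4, 6, 6) — not enough drills
Processes that can never finish: hotel, foxtrot and bravo.
(3) Precisely 0 of the possible complete orderings are safe sequences.


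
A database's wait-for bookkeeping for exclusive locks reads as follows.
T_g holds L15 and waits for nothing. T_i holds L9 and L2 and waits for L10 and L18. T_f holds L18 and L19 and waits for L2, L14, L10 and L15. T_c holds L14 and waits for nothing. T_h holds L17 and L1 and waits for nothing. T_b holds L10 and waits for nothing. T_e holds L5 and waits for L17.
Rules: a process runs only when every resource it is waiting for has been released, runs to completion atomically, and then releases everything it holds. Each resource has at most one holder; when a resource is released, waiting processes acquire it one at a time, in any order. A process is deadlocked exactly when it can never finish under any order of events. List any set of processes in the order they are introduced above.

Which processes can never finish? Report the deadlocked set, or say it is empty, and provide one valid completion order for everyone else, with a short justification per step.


Deadlocked: T_i and T_f.
Key observation: along T_i -> T_f -> T_i, each member waits on what the next one holds — a deadlock; no other process is dragged down with it.
A valid finishing order for the others: T_b, T_c, T_h, T_g, T_e.
Verifying each step:
  T_b waits on nothing -> runs at once and releases L10
  T_c waits on nothing -> runs at once and releases L14
  T_h waits on nothing -> runs at once and releases L17 and L1
  T_g waits on nothing -> runs at once and releases L15
  T_e: everything it awaited (L17) is free; runs, freeing L5


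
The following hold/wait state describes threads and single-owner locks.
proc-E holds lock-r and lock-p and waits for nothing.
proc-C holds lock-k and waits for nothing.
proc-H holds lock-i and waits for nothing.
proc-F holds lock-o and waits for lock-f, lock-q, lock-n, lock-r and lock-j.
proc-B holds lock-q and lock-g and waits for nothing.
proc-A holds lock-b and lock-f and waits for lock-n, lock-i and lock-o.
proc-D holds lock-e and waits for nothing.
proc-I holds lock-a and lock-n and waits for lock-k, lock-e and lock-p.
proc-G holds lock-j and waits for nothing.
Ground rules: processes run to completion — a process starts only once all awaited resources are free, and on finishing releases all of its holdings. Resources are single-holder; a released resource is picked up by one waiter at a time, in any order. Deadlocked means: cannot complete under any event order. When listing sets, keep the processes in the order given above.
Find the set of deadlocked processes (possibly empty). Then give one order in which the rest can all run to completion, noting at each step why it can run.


The deadlocked set is proc-F and proc-A.
Key observation: the cycle proc-F -> proc-A -> proc-F can never break — each member waits on the next; no other process is dragged down with it.
One completion order for the rest: proc-D, proc-H, proc-G, proc-B, proc-C, proc-E, proc-I.
Walking it through:
  proc-D: no waits; runs immediately, freeing lock-e
  proc-H: no waits; runs immediately, freeing lock-i
  proc-G: no waits; runs immediately, freeing lock-j
  proc-B: no waits; runs immediately, freeing lock-q and lock-g
  proc-C: no waits; runs immediately, freeing lock-k
  proc-E: no waits; runs immediately, freeing lock-r and lock-p
  run proc-I (all its waits — lock-k, lock-e and lock-p — are resolved); releases lock-a and lock-n


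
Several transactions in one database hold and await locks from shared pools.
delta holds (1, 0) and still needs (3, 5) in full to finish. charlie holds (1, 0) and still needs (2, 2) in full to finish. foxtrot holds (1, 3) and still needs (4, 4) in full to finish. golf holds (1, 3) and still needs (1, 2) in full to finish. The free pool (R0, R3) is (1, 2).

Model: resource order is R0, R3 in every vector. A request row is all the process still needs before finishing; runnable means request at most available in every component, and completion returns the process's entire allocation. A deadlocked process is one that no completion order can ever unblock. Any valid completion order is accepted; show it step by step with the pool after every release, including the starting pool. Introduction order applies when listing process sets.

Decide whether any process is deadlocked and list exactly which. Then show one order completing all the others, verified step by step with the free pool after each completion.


Nothing here is deadlocked.
Key observation: no deadlock: golf fits now, and the freed resources carry the rest through.
The rest can finish in the order golf, charlie, delta, foxtrot. Check, step by step:
  pool = (1, 2)
  golf: need (1, 2) fits (1, 2); releases (1, 3), pool now (2, 5)
  charlie: need (2, 2) fits (2, 5); releases (1, 0), pool now (3, 5)
  delta: need (3, 5) fits (3, 5); releases (1, 0), pool now (4, 5)
  foxtrot: need (4, 4) fits (4, 5); releases (1, 3), pool now (5, 8)


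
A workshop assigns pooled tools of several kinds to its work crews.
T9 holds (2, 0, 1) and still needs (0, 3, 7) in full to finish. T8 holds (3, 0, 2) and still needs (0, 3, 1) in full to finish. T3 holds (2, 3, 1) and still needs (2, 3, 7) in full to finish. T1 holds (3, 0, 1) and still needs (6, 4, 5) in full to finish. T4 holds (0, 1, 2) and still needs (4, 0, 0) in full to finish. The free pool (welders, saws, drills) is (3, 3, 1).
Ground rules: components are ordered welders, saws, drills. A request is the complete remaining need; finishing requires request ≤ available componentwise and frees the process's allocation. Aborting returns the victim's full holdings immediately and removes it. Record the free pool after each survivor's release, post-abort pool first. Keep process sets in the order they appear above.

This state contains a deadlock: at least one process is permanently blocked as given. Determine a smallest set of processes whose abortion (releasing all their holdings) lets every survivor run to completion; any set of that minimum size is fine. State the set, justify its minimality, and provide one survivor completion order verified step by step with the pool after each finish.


Abort T3.
Key observation: the deadlocked T9 becomes finishable only because T3 released (2, 3, 1); it completes at step 4 below.
Minimality: the empty abort set fails — the state is deadlocked as it stands.
The survivors complete as T4, T8, T1, T9. Verifying each step (starting from the post-abort pool):
  pool = (5, 6, 2)
  T4 needs (4, 0, 0) <= (5, 6, 2) -> finishes; pool += (0, 1, 2) = (5, 7, 4)
  T8 needs (0, 3, 1) <= (5, 7, 4) -> finishes; pool += (3, 0, 2) = (8, 7, 6)
  T1 needs (6, 4, 5) <= (8, 7, 6) -> finishes; pool += (3, 0, 1) = (11, 7, 7)
  T9 needs (0, 3, 7) <= (11, 7, 7) -> finishes; pool += (2, 0, 1) = (13, 7, 8)


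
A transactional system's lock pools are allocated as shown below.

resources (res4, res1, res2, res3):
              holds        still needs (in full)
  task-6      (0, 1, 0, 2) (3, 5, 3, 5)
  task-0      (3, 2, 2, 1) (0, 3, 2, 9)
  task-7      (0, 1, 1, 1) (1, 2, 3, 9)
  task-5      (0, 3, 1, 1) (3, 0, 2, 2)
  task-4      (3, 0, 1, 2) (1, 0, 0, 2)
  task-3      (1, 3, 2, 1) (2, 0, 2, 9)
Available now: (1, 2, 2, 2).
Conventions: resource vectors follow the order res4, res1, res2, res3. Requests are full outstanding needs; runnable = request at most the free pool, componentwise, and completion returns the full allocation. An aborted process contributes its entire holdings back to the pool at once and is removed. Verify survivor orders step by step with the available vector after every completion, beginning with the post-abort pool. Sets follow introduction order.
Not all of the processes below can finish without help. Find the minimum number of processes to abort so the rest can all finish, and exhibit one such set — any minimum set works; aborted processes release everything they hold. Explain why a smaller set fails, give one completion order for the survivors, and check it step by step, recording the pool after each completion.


Minimum abort set: task-0 and task-3.
Key observation: task-7 had no path to completion before; after the abort of task-0 and task-3 ((4, 5, 4, 2) returned), step 4 is where it fits.
Minimality, checking each single-abort alternative: task-6 alone leaves task-0 blocked (short on res3); task-0 alone leaves task-7 blocked (short on res3); task-7 alone leaves task-0 blocked (short on res3); task-5 alone leaves task-0 blocked (short on res3); task-4 alone leaves task-0 blocked (short on res3); task-3 alone leaves task-0 blocked (short on res3).
The survivors complete as task-4, task-6, task-5, task-7. Verifying each step (starting from the post-abort pool):
  pool = (5, 7, 6, 4)
  task-4: need (1, 0, 0, 2) fits (5, 7, 6, 4); releases (3, 0, 1, 2), pool now (8, 7, 7, 6)
  task-6: need (3, 5, 3, 5) fits (8, 7, 7, 6); releases (0, 1, 0, 2), pool now (8, 8, 7, 8)
  task-5: need (3, 0, 2, 2) fits (8, 8, 7, 8); releases (0, 3, 1, 1), pool now (8, 11, 8, 9)
  task-7: need (1, 2, 3, 9) fits (8, 11, 8, 9); releases (0, 1, 1, 1), pool now (8, 12, 9, 10)


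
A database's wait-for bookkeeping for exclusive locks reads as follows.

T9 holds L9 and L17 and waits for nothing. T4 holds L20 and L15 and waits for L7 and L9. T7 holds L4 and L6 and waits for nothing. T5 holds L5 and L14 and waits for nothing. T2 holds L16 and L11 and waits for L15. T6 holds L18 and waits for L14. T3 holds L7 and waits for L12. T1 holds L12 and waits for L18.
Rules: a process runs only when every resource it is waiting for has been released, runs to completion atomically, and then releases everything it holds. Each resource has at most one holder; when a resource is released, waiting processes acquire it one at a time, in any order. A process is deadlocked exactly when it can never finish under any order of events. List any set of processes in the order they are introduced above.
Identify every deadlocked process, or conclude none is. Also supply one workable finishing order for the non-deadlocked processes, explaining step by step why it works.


The deadlocked set is empty.
Key observation: although several processes wait, no cycle exists — each chain bottoms out at a free runner.
A valid finishing order for the others: T5, T6, T9, T1, T7, T3, T4, T2.
Walking it through:
  run T5 (it waits on nothing); releases L5 and L14
  T6 waits on L14 — all released -> runs and releases L18
  run T9 (it waits on nothing); releases L9 and L17
  T1 waits on L18 — all released -> runs and releases L12
  run T7 (it waits on nothing); releases L4 and L6
  T3 waits on L12 — all released -> runs and releases L7
  T4 waits on L7 and L9 — all released -> runs and releases L20 and L15
  T2 waits on L15 — all released -> runs and releases L16 and L11


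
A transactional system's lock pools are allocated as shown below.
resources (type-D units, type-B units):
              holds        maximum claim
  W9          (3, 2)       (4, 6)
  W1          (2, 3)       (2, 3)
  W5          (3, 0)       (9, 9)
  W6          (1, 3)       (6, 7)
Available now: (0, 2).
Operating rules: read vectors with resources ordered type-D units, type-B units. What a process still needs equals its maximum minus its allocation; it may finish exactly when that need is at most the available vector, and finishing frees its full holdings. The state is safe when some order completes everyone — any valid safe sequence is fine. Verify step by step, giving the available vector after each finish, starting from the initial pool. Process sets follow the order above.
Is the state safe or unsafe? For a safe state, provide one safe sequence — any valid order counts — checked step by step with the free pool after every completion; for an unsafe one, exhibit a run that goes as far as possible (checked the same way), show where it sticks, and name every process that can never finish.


SAFE, for example via the order W1, W9, W6, W5.
Key observation: reading the order forward, W6 is the first process whose need (5, 4) meets the free pool (5, 7) exactly on a resource it requests.
Verifying each step:
  pool = (0, 2)
  run W1 (needs (0, 0), free (0, 2)); after release of (2, 3) the pool is (2, 5)
  run W9 (needs (1, 4), free (2, 5)); after release of (3, 2) the pool is (5, 7)
  run W6 (needs (5, 4), free (5, 7)); after release of (1, 3) the pool is (6, 10)
  run W5 (needs (6, 9), free (6, 10)); after release of (3, 0) the pool is (9, 10)


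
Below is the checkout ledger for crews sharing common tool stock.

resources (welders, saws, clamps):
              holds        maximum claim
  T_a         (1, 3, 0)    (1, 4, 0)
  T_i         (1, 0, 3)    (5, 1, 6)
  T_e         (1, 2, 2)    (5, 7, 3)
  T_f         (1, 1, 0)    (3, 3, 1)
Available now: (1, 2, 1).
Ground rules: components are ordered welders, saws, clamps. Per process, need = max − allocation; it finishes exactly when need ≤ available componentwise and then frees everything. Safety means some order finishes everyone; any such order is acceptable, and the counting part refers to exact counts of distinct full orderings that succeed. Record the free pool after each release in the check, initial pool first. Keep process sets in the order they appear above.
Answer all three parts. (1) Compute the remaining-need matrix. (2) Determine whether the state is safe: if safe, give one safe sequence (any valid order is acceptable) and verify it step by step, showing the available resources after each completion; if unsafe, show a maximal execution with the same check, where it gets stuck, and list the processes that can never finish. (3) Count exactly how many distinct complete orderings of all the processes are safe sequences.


(1) Need matrix, components ordered welders, saws, clamps:
  T_a: (0, 1, 0)
  T_i: (4, 1, 3)
  T_e: (4, 5, 1)
  T_f: (2, 2, 1)
(2) UNSAFE — no complete ordering exists.
Key observation: even finishing T_a, T_f leaves just (3, 6, 1) free — too little welders for any of the remaining processes.
The run T_a, T_f cannot be extended any further. Verifying each step:
  pool = (1, 2, 1)
  T_a needs (0, 1, 0) <= (1, 2, 1) -> finishes; pool += (1, 3, 0) = (2, 5, 1)
  T_f needs (2, 2, 1) <= (2, 5, 1) -> finishes; pool += (1, 1, 0) = (3, 6, 1)
  T_i still needs (4, 1, 3) but only (3, 6, 1) is free — short on welders and clamps
  T_e still needs (4, 5, 1) but only (3, 6, 1) is free — short on welders
Never able to finish: T_i and T_e.
(3) Exactly 0 of the possible complete orderings are safe sequences.


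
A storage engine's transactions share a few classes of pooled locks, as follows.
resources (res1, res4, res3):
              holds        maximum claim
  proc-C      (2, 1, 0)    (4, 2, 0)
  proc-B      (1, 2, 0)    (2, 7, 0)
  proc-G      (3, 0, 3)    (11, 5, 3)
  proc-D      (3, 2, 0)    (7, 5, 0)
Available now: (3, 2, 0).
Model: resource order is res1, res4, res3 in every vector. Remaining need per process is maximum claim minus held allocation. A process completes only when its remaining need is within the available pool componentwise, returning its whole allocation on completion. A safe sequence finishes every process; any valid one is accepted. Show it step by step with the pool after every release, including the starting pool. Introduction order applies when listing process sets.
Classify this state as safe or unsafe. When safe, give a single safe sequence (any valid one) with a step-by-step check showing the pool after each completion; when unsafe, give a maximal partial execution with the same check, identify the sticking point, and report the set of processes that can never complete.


SAFE. One safe sequence: proc-C, proc-D, proc-B, proc-G.
Key observation: the first exact fit in this order is proc-D — it needs (4, 3, 0) with (5, 3, 0) free, meeting a requested resource to the last unit.
Walking it through:
  pool = (3, 2, 0)
  proc-C needs (2, 1, 0) <= (3, 2, 0) -> finishes; pool += (2, 1, 0) = (5, 3, 0)
  proc-D needs (4, 3, 0) <= (5, 3, 0) -> finishes; pool += (3, 2, 0) = (8, 5, 0)
  proc-B needs (1, 5, 0) <= (8, 5, 0) -> finishes; pool += (1, 2, 0) = (9, 7, 0)
  proc-G needs (8, 5, 0) <= (9, 7, 0) -> finishes; pool += (3, 0, 3) = (12, 7, 3)


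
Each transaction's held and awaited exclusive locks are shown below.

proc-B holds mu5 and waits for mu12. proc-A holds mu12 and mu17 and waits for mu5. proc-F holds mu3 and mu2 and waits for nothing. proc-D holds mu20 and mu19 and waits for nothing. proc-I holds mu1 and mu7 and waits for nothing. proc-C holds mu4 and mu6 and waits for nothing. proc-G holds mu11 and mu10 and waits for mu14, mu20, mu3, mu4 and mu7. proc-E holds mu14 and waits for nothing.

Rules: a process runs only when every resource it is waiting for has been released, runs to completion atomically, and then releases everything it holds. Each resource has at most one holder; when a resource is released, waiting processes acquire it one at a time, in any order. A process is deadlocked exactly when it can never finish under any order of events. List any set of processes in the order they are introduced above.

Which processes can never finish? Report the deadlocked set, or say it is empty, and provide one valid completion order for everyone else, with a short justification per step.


The deadlocked set is proc-B and proc-A.
Key observation: nobody on the ring proc-B -> proc-A -> proc-B can start until another member finishes, which never happens; no other process is dragged down with it.
One completion order for the rest: proc-E, proc-C, proc-I, proc-F, proc-D, proc-G.
Verifying each step:
  proc-E: no waits; runs immediately, freeing mu14
  proc-C: no waits; runs immediately, freeing mu4 and mu6
  proc-I: no waits; runs immediately, freeing mu1 and mu7
  proc-F: no waits; runs immediately, freeing mu3 and mu2
  proc-D: no waits; runs immediately, freeing mu20 and mu19
  proc-G: everything it awaited (mu14, mu20, mu3, mu4 and mu7) is free; runs, freeing mu11 and mu10


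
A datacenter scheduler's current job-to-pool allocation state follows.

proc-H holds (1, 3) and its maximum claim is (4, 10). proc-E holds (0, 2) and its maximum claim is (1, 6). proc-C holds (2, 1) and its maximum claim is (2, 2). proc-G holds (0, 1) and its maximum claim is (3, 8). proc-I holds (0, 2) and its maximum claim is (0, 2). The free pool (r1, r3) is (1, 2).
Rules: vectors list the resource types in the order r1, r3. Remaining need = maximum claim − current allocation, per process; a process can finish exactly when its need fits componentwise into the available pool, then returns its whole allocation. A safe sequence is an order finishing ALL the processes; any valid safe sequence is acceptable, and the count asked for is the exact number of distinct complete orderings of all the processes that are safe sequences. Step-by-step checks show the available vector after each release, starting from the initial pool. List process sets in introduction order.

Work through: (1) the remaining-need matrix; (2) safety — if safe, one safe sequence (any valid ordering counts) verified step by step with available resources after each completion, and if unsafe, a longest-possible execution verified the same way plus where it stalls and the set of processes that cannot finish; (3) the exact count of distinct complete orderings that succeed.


(1) Outstanding need per process (order r1, r3):
  proc-H: (3, 7)
  proc-E: (1, 4)
  proc-C: (0, 1)
  proc-G: (3, 7)
  proc-I: (0, 0)
(2) SAFE, for example via the order proc-I, proc-E, proc-C, proc-G, proc-H.
Key observation: the order's first zero-slack moment is proc-E ((1, 4) needed, (1, 4) free — a requested resource with nothing to spare).
Verifying each step:
  pool = (1, 2)
  proc-I needs (0, 0) <= (1, 2) -> finishes; pool += (0, 2) = (1, 4)
  proc-E needs (1, 4) <= (1, 4) -> finishes; pool += (0, 2) = (1, 6)
  proc-C needs (0, 1) <= (1, 6) -> finishes; pool += (2, 1) = (3, 7)
  proc-G needs (3, 7) <= (3, 7) -> finishes; pool += (0, 1) = (3, 8)
  proc-H needs (3, 7) <= (3, 8) -> finishes; pool += (1, 3) = (4, 11)
(3) Exactly 6 of the possible complete orderings are safe sequences.


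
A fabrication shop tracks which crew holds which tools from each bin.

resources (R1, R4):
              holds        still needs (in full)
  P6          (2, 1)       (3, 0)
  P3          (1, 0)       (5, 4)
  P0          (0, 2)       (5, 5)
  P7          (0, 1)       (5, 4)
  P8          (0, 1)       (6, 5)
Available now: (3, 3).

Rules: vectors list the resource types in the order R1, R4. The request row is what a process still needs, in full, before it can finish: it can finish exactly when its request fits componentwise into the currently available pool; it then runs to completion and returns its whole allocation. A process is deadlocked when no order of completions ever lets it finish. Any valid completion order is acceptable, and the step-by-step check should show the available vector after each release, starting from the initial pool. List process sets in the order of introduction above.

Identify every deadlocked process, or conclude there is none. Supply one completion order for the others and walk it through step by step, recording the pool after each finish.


Nothing here is deadlocked.
Key observation: there is always a runnable process — P6 first — so the state unwinds completely.
A valid finishing order for the others: P6, P7, P3, P0, P8. Check, step by step:
  pool = (3, 3)
  P6 needs (3, 0) <= (3, 3) -> finishes; pool += (2, 1) = (5, 4)
  P7 needs (5, 4) <= (5, 4) -> finishes; pool += (0, 1) = (5, 5)
  P3 needs (5, 4) <= (5, 5) -> finishes; pool += (1, 0) = (6, 5)
  P0 needs (5, 5) <= (6, 5) -> finishes; pool += (0, 2) = (6, 7)
  P8 needs (6, 5) <= (6, 7) -> finishes; pool += (0, 1) = (6, 8)


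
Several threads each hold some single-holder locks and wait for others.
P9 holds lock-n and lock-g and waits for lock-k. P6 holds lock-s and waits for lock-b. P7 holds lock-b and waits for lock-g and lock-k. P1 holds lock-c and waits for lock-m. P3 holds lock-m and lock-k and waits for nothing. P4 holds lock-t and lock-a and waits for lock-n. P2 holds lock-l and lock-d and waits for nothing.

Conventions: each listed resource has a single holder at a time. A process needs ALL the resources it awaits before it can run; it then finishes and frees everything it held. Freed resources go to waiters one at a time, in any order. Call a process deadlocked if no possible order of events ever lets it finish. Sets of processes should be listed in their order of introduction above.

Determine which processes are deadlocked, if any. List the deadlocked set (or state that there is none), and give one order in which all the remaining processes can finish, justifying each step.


Nothing here is deadlocked.
Key observation: although several processes wait, no cycle exists — each chain bottoms out at a free runner.
The rest can finish in the order P3, P2, P1, P9, P4, P7, P6.
Walking it through:
  P3: no waits; runs immediately, freeing lock-m and lock-k
  P2: no waits; runs immediately, freeing lock-l and lock-d
  run P1 (all its waits — lock-m — are resolved); releases lock-c
  run P9 (all its waits — lock-k — are resolved); releases lock-n and lock-g
  run P4 (all its waits — lock-n — are resolved); releases lock-t and lock-a
  run P7 (all its waits — lock-g and lock-k — are resolved); releases lock-b
  run P6 (all its waits — lock-b — are resolved); releases lock-s


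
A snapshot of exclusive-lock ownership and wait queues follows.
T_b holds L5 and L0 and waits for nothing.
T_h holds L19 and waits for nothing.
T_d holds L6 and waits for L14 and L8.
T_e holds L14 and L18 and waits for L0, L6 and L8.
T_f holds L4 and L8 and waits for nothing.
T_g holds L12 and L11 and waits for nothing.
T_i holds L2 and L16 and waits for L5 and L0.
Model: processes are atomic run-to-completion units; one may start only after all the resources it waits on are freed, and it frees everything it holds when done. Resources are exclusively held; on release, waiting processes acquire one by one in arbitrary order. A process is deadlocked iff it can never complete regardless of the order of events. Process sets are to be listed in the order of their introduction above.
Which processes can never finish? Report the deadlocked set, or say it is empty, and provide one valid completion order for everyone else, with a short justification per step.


Deadlocked: T_d and T_e.
Key observation: the loop T_d -> T_e -> T_d blocks itself forever; no other process is dragged down with it.
A valid finishing order for the others: T_g, T_h, T_b, T_i, T_f.
Check, step by step:
  T_g waits on nothing -> runs at once and releases L12 and L11
  T_h waits on nothing -> runs at once and releases L19
  T_b waits on nothing -> runs at once and releases L5 and L0
  run T_i (all its waits — L5 and L0 — are resolved); releases L2 and L16
  T_f waits on nothing -> runs at once and releases L4 and L8


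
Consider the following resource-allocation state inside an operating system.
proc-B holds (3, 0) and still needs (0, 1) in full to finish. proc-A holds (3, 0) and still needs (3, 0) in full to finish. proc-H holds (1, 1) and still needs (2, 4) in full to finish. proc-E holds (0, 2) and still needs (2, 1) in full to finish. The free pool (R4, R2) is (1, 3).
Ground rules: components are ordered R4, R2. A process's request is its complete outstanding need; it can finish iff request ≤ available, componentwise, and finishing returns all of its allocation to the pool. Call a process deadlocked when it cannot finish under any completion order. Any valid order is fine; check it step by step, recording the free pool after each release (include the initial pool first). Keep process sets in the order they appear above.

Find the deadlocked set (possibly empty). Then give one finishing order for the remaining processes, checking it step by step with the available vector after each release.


Nothing here is deadlocked.
Key observation: beginning at proc-B, releases accumulate fast enough that every process eventually fits.
The rest can finish in the order proc-B, proc-A, proc-E, proc-H. Verifying each step:
  pool = (1, 3)
  proc-B needs (0, 1) <= (1, 3) -> finishes; pool += (3, 0) = (4, 3)
  proc-A needs (3, 0) <= (4, 3) -> finishes; pool += (3, 0) = (7, 3)
  proc-E needs (2, 1) <= (7, 3) -> finishes; pool += (0, 2) = (7, 5)
  proc-H needs (2, 4) <= (7, 5) -> finishes; pool += (1, 1) = (8, 6)


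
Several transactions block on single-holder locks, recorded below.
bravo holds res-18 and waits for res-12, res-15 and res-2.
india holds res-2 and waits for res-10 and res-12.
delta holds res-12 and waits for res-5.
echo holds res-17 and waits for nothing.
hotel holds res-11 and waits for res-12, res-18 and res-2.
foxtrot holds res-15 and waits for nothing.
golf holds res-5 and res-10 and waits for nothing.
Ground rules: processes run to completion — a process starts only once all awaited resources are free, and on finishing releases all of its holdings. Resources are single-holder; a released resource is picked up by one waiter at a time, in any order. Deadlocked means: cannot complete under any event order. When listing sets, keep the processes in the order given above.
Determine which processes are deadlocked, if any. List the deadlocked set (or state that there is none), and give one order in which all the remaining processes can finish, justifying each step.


No process is deadlocked.
Key observation: the wait relation is loop-free; peeling off processes with no waits unwinds the whole state.
One completion order for the rest: golf, delta, foxtrot, india, bravo, echo, hotel.
Step-by-step check:
  run golf (it waits on nothing); releases res-5 and res-10
  run delta (all its waits — res-5 — are resolved); releases res-12
  run foxtrot (it waits on nothing); releases res-15
  run india (all its waits — res-10 and res-12 — are resolved); releases res-2
  run bravo (all its waits — res-12, res-15 and res-2 — are resolved); releases res-18
  run echo (it waits on nothing); releases res-17
  run hotel (all its waits — res-12, res-18 and res-2 — are resolved); releases res-11
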